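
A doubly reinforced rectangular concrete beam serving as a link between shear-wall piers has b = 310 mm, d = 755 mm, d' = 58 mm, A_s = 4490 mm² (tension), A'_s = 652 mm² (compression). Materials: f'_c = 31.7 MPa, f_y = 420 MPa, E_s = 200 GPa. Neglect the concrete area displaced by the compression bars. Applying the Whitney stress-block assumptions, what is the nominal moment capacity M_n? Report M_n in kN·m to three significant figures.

M_n ≈ 1250 kN·m

Assume both tension and compression steel yield.
Net tension couple steel: A_s − A'_s = 3838 mm².
a = (A_s − A'_s) f_y / (0.85 f'_c b) = 1611960/(0.85 × 31.7 × 310) = 192.98 mm.
c = a/β₁ = 192.98/0.824 = 234.20 mm; ε'_s = 0.003(c − d')/c = 0.0023 ≥ f_y/E_s = 0.0021, so compression steel does yield.
M_n = (A_s − A'_s) f_y (d − a/2) + A'_s f_y (d − d') = [1611960 × (755 − 96.49) + 273840 × (755 − 58)] × 10⁻⁶ = 1061.49 + 190.87 = 1252.36 kN·m.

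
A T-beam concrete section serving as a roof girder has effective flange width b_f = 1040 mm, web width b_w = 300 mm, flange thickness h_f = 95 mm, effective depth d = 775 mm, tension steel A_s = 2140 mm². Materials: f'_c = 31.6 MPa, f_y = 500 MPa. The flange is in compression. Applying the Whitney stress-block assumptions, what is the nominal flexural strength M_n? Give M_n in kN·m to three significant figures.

Tension: T = A_s f_y = 2140 × 500 = 1070000 N.
Try a within the flange: a = T/(0.85 f'_c b_f) = 1070000/(0.85 × 31.6 × 1040) = 38.30 mm.
Since a = 38.30 ≤ h_f = 95 mm, the stress block lies entirely in the flange; analyse as a rectangular beam of width b_f.
M_n = T(d − a/2) = 1070000 × (775 − 19.15) = 808.76 × 10⁶ N·mm.
M_n = 808.76 kN·m.

M_n ≈ 809 kN·m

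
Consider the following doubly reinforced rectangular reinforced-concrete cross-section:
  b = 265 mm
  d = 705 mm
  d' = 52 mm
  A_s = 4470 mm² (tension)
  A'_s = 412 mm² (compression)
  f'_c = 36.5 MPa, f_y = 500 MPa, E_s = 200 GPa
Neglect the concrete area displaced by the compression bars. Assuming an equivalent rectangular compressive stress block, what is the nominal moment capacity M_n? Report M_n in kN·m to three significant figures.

M_n ≈ 1310 kN·m

Assume both tension and compression steel yield.
Net tension couple steel: A_s − A'_s = 4058 mm².
a = (A_s − A'_s) f_y / (0.85 f'_c b) = 2029000/(0.85 × 36.5 × 265) = 246.79 mm.
c = a/β₁ = 246.79/0.789 = 312.79 mm; ε'_s = 0.003(c − d')/c = 0.0025 ≥ f_y/E_s = 0.0025, so compression steel does yield.
M_n = (A_s − A'_s) f_y (d − a/2) + A'_s f_y (d − d') = [2029000 × (705 − 123.395) + 206000 × (705 − 52)] × 10⁻⁶ = 1180.08 + 134.52 = 1314.60 kN·m.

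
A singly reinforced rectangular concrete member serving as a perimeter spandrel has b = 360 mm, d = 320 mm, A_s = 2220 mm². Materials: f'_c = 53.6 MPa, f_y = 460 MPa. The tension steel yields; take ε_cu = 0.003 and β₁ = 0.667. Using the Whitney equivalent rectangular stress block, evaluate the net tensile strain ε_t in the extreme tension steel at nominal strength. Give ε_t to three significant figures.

a = A_s f_y/(0.85 f'_c b) = 62.26 mm.
β₁ = 0.667, so c = a/β₁ = 62.26/0.667 = 93.34 mm.
From the linear strain diagram with ε_cu = 0.003: ε_t = 0.003 (d − c)/c = 0.003 × (320 − 93.34)/93.34 = 0.00728.
Since ε_t ≥ 0.005, the section is tension-controlled.

ε_t ≈ 0.00728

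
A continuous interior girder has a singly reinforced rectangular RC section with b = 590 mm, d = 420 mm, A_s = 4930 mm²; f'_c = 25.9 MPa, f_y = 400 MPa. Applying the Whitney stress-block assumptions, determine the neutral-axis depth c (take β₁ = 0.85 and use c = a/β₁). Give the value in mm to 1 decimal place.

T = A_s f_y = 4930 × 400 = 1972000 N = 1972 kN.
Setting C = 0.85 f'_c a b equal to T: a = 1972000/(0.85 × 25.9 × 590) = 151.823 mm.
With β₁ = 0.85, c = a/β₁ = 151.823/0.85 = 178.6 mm.

c ≈ 178.6 mm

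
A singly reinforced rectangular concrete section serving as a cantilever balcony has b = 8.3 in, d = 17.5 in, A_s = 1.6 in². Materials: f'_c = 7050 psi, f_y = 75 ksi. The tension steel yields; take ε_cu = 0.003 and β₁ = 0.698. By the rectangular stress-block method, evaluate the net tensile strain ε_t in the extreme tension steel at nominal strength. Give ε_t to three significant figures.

a = A_s f_y/(0.85 f'_c b) = 2.413 in.
β₁ = 0.698, so c = a/β₁ = 2.413/0.698 = 3.457 in.
From the linear strain diagram with ε_cu = 0.003: ε_t = 0.003 (d − c)/c = 0.003 × (17.5 − 3.457)/3.457 = 0.0122.
Since ε_t ≥ 0.005, the section is tension-controlled.

ε_t ≈ 0.0122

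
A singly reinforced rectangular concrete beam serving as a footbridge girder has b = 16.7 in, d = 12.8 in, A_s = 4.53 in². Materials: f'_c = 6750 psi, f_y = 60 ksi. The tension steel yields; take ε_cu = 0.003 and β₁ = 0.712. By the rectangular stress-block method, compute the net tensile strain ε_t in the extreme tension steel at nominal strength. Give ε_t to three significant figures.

a = A_s f_y/(0.85 f'_c b) = 2.837 in.
β₁ = 0.712, so c = a/β₁ = 2.837/0.712 = 3.985 in.
From the linear strain diagram with ε_cu = 0.003: ε_t = 0.003 (d − c)/c = 0.003 × (12.8 − 3.985)/3.985 = 0.00664.
Since ε_t ≥ 0.005, the section is tension-controlled.

ε_t ≈ 0.00664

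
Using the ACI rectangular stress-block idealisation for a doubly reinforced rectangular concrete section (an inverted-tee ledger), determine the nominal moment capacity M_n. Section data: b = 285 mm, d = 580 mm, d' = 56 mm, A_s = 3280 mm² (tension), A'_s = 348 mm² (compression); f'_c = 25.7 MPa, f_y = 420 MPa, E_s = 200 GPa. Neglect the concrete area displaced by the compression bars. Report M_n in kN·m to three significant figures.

Assume both tension and compression steel yield.
Net tension couple steel: A_s − A'_s = 2932 mm².
a = (A_s − A'_s) f_y / (0.85 f'_c b) = 1231440/(0.85 × 25.7 × 285) = 197.80 mm.
c = a/β₁ = 197.80/0.85 = 232.71 mm; ε'_s = 0.003(c − d')/c = 0.0023 ≥ f_y/E_s = 0.0021, so compression steel does yield.
M_n = (A_s − A'_s) f_y (d − a/2) + A'_s f_y (d − d') = [1231440 × (580 − 98.9) + 146160 × (580 − 56)] × 10⁻⁶ = 592.45 + 76.59 = 669.04 kN·m.

M_n ≈ 669 kN·m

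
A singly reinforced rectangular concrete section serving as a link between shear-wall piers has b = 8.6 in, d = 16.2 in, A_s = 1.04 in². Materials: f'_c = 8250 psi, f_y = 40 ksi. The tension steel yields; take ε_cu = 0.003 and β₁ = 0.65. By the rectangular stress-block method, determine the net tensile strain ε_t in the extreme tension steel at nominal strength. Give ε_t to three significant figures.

ε_t ≈ 0.0428

a = A_s f_y/(0.85 f'_c b) = 0.690 in.
β₁ = 0.65, so c = a/β₁ = 0.690/0.65 = 1.062 in.
From the linear strain diagram with ε_cu = 0.003: ε_t = 0.003 (d − c)/c = 0.003 × (16.2 − 1.062)/1.062 = 0.0428.
Since ε_t ≥ 0.005, the section is tension-controlled.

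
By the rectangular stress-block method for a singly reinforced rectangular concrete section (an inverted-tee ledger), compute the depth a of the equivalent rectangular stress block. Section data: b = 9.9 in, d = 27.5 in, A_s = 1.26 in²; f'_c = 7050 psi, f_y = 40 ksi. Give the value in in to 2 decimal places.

a ≈ 0.85 in

T = A_s f_y = 1.26 × 40 = 50.4 kips.
a = T/(0.85 f'_c b) = 50.4/(0.85 × 7.05 × 9.9) = 0.85 in.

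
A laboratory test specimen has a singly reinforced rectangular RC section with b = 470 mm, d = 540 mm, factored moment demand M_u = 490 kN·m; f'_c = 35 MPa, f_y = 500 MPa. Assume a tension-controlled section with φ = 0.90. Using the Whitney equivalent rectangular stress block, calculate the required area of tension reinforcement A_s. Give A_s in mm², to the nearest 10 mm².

M_n = M_u/φ = 490/0.90 = 544.444 kN·m.
With M_n = 0.85 f'_c a b (d − a/2), solve the quadratic for a:
a = d − √(d² − 2M_n/(0.85 f'_c b)) = 540 − √(540² − 2 × 544.444×10⁶/(0.85 × 35 × 470)) = 77.70 mm.
A_s = 0.85 f'_c a b / f_y = 0.85 × 35 × 77.70 × 470 / 500 = 2172.9 mm².

A_s ≈ 2170 mm²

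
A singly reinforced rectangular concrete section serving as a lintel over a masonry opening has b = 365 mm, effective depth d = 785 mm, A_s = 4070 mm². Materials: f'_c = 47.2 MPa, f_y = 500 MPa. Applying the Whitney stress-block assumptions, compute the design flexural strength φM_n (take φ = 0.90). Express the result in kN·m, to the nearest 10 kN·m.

T = A_s f_y = 4070 × 500 = 2035000 N = 2035 kN.
From C = T: a = T/(0.85 f'_c b) = 2035000/(0.85 × 47.2 × 365) = 138.97 mm.
M_n = T(d − a/2) = 2035 kN × (785 − 69.485) mm = 1456.07 kN·m.
φM_n = 0.90 × 1456.07 = 1310.46 kN·m.

φM_n ≈ 1310 kN·m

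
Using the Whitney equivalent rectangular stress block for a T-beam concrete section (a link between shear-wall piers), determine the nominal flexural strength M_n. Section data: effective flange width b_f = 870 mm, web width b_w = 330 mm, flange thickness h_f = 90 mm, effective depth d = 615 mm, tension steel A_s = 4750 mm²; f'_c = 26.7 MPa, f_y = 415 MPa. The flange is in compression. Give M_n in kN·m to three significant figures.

Tension: T = A_s f_y = 4750 × 415 = 1971250 N.
Try a within the flange: a = T/(0.85 f'_c b_f) = 1971250/(0.85 × 26.7 × 870) = 99.84 mm.
a = 99.84 > h_f = 90 mm: the block extends into the web. Split into flange-overhang and web parts.
C_f = 0.85 f'_c (b_f − b_w) h_f = 0.85 × 26.7 × (870 − 330) × 90 = 1102977 N.
Remaining web compression depth: a_w = (T − C_f)/(0.85 f'_c b_w) = (1971250 − 1102977)/(0.85 × 26.7 × 330) = 115.93 mm.
M_n = C_f(d − h_f/2) + (T − C_f)(d − a_w/2) = 1102977 × (615 − 45) + 868273 × (615 − 57.965) = 628.70 + 483.66 = 1112.36 × 10⁶ N·mm.
M_n = 1112.36 kN·m.

M_n ≈ 1110 kN·m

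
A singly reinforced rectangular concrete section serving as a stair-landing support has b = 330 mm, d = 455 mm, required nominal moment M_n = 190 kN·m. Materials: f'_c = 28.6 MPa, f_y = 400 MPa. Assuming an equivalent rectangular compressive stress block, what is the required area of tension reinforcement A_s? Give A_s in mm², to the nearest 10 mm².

With M_n = 0.85 f'_c a b (d − a/2), solve the quadratic for a:
a = d − √(d² − 2M_n/(0.85 f'_c b)) = 455 − √(455² − 2 × 190×10⁶/(0.85 × 28.6 × 330)) = 55.43 mm.
A_s = 0.85 f'_c a b / f_y = 0.85 × 28.6 × 55.43 × 330 / 400 = 1111.7 mm².

A_s ≈ 1110 mm²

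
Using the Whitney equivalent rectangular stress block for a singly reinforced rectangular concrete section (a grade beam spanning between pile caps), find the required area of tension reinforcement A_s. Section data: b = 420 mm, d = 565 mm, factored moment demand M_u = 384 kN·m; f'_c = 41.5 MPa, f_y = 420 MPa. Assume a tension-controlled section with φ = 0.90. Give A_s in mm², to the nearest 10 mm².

A_s ≈ 1890 mm²

M_n = M_u/φ = 384/0.90 = 426.667 kN·m.
With M_n = 0.85 f'_c a b (d − a/2), solve the quadratic for a:
a = d − √(d² − 2M_n/(0.85 f'_c b)) = 565 − √(565² − 2 × 426.667×10⁶/(0.85 × 41.5 × 420)) = 53.50 mm.
A_s = 0.85 f'_c a b / f_y = 0.85 × 41.5 × 53.50 × 420 / 420 = 1887.2 mm².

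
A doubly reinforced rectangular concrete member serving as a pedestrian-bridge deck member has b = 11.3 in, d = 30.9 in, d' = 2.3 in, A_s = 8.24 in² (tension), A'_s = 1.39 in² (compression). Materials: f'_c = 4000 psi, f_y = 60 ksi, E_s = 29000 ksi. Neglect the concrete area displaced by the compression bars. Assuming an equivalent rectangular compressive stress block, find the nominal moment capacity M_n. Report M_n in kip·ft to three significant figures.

M_n ≈ 1070 kip·ft

Assume both steels yield.
a = (A_s − A'_s) f_y/(0.85 f'_c b) = (8.24 − 1.39) × 60/(0.85 × 4 × 11.3) = 10.698 in.
c = a/β₁ = 10.698/0.85 = 12.586 in; ε'_s = 0.003(c − d')/c = 0.0025 ≥ ε_y = 0.0021, so the compression steel yields.
M_n = (A_s − A'_s) f_y (d − a/2) + A'_s f_y (d − d') = 411 × (30.9 − 5.349) + 83.4 × (30.9 − 2.3) = 10501.5 + 2385.2 = 12886.7 kip·in = 12886.7/12 = 1073.89 kip·ft.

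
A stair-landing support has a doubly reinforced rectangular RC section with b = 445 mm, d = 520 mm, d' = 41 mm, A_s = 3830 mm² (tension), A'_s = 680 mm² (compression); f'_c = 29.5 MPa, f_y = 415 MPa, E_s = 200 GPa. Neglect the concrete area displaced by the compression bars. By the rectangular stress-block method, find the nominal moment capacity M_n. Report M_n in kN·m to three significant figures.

Assume both tension and compression steel yield.
Net tension couple steel: A_s − A'_s = 3150 mm².
a = (A_s − A'_s) f_y / (0.85 f'_c b) = 1307250/(0.85 × 29.5 × 445) = 117.15 mm.
c = a/β₁ = 117.15/0.839 = 139.63 mm; ε'_s = 0.003(c − d')/c = 0.0021 ≥ f_y/E_s = 0.0021, so compression steel does yield.
M_n = (A_s − A'_s) f_y (d − a/2) + A'_s f_y (d − d') = [1307250 × (520 − 58.575) + 282200 × (520 − 41)] × 10⁻⁶ = 603.20 + 135.17 = 738.37 kN·m.

M_n ≈ 738 kN·m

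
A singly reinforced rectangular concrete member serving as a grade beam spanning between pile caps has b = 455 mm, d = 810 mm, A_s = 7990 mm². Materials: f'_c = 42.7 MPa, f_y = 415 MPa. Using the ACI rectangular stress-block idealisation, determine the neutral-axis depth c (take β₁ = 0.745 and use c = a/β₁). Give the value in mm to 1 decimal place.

T = A_s f_y = 7990 × 415 = 3315850 N = 3315.85 kN.
Setting C = 0.85 f'_c a b equal to T: a = 3315850/(0.85 × 42.7 × 455) = 200.788 mm.
With β₁ = 0.745, c = a/β₁ = 200.788/0.745 = 269.5 mm.

c ≈ 269.5 mm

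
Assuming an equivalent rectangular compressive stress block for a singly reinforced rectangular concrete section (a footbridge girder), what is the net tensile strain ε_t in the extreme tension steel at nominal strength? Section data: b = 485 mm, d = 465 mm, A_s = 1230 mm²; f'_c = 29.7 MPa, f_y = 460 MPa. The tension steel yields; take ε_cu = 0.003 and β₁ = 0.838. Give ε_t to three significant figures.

a = A_s f_y/(0.85 f'_c b) = 46.21 mm.
β₁ = 0.838, so c = a/β₁ = 46.21/0.838 = 55.14 mm.
From the linear strain diagram with ε_cu = 0.003: ε_t = 0.003 (d − c)/c = 0.003 × (465 − 55.14)/55.14 = 0.0223.
Since ε_t ≥ 0.005, the section is tension-controlled.

ε_t ≈ 0.0223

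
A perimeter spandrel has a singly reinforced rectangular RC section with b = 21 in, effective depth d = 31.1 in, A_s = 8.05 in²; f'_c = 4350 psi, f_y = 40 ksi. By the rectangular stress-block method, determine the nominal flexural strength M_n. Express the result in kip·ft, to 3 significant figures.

T = A_s f_y = 8.05 × 40 = 322 kips.
a = T/(0.85 f'_c b) = 322/(0.85 × 4.35 × 21) = 4.147 in.
M_n = T(d − a/2) = 322 × (31.1 − 2.0735) = 9346.5 kip·in = 9346.5/12 = 778.88 kip·ft.

M_n ≈ 779 kip·ft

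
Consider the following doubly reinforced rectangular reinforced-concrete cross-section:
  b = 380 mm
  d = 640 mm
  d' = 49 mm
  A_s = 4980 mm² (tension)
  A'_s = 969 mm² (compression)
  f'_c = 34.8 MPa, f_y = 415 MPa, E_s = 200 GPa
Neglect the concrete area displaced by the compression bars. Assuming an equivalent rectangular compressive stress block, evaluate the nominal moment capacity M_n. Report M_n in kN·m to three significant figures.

M_n ≈ 1180 kN·m

Assume both tension and compression steel yield.
Net tension couple steel: A_s − A'_s = 4011 mm².
a = (A_s − A'_s) f_y / (0.85 f'_c b) = 1664565/(0.85 × 34.8 × 380) = 148.09 mm.
c = a/β₁ = 148.09/0.801 = 184.88 mm; ε'_s = 0.003(c − d')/c = 0.0022 ≥ f_y/E_s = 0.0021, so compression steel does yield.
M_n = (A_s − A'_s) f_y (d − a/2) + A'_s f_y (d − d') = [1664565 × (640 − 74.045) + 402135 × (640 − 49)] × 10⁻⁶ = 942.07 + 237.66 = 1179.73 kN·m.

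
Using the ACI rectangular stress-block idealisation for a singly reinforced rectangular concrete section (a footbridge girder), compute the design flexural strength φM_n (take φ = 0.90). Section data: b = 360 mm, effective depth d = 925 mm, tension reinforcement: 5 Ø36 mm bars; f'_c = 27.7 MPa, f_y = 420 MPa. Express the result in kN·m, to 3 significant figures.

A_s = 5 × 1018 = 5090 mm².
T = A_s f_y = 5090 × 420 = 2137800 N = 2137.8 kN.
From C = T: a = T/(0.85 f'_c b) = 2137800/(0.85 × 27.7 × 360) = 252.21 mm.
M_n = T(d − a/2) = 2137.8 kN × (925 − 126.105) mm = 1707.88 kN·m.
φM_n = 0.90 × 1707.88 = 1537.09 kN·m.

φM_n ≈ 1540 kN·m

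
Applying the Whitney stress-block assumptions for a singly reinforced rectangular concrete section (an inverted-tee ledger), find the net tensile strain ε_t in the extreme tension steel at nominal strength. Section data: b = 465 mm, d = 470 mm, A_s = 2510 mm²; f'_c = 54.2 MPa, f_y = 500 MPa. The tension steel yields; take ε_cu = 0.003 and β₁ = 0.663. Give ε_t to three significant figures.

a = A_s f_y/(0.85 f'_c b) = 58.58 mm.
β₁ = 0.663, so c = a/β₁ = 58.58/0.663 = 88.36 mm.
From the linear strain diagram with ε_cu = 0.003: ε_t = 0.003 (d − c)/c = 0.003 × (470 − 88.36)/88.36 = 0.0130.
Since ε_t ≥ 0.005, the section is tension-controlled.

ε_t ≈ 0.0130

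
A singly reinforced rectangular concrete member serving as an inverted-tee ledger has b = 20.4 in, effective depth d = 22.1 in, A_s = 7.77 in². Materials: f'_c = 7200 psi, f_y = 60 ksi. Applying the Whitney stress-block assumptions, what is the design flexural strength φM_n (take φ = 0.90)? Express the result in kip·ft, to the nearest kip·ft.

T = A_s f_y = 7.77 × 60 = 466.2 kips.
a = T/(0.85 f'_c b) = 466.2/(0.85 × 7.2 × 20.4) = 3.734 in.
M_n = T(d − a/2) = 466.2 × (22.1 − 1.867) = 9432.6 kip·in = 9432.6/12 = 786.05 kip·ft.
φM_n = 0.90 × 786.05 = 707.45 kip·ft.

φM_n ≈ 707 kip·ft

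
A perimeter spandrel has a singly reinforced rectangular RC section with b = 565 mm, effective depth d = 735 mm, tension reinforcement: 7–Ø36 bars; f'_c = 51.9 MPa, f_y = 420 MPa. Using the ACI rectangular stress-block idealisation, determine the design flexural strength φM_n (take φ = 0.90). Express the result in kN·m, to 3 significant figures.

A_s = 7 × 1018 = 7126 mm².
T = A_s f_y = 7126 × 420 = 2992920 N = 2992.92 kN.
From C = T: a = T/(0.85 f'_c b) = 2992920/(0.85 × 51.9 × 565) = 120.08 mm.
M_n = T(d − a/2) = 2992.92 kN × (735 − 60.04) mm = 2020.10 kN·m.
φM_n = 0.90 × 2020.10 = 1818.09 kN·m.

φM_n ≈ 1820 kN·m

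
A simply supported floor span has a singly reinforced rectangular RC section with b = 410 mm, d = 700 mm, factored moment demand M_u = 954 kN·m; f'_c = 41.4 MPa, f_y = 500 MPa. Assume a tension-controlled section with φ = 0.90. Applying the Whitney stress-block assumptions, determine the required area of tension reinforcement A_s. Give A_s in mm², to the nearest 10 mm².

A_s ≈ 3300 mm²

M_n = M_u/φ = 954/0.90 = 1060 kN·m.
With M_n = 0.85 f'_c a b (d − a/2), solve the quadratic for a:
a = d − √(d² − 2M_n/(0.85 f'_c b)) = 700 − √(700² − 2 × 1060×10⁶/(0.85 × 41.4 × 410)) = 114.28 mm.
A_s = 0.85 f'_c a b / f_y = 0.85 × 41.4 × 114.28 × 410 / 500 = 3297.6 mm².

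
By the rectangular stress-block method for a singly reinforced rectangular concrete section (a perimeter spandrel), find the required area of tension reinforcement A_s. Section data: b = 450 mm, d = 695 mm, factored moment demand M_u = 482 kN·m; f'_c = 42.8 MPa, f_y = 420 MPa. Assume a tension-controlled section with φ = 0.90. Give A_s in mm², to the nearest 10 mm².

A_s ≈ 1900 mm²

M_n = M_u/φ = 482/0.90 = 535.556 kN·m.
With M_n = 0.85 f'_c a b (d − a/2), solve the quadratic for a:
a = d − √(d² − 2M_n/(0.85 f'_c b)) = 695 − √(695² − 2 × 535.556×10⁶/(0.85 × 42.8 × 450)) = 48.78 mm.
A_s = 0.85 f'_c a b / f_y = 0.85 × 42.8 × 48.78 × 450 / 420 = 1901.4 mm².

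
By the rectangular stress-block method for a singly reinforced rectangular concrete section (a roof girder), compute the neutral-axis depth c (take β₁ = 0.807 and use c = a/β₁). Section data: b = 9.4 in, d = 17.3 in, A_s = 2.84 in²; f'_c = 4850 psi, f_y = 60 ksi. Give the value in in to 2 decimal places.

c ≈ 5.45 in

T = A_s f_y = 2.84 × 60 = 170.4 kips.
a = T/(0.85 f'_c b) = 170.4/(0.85 × 4.85 × 9.4) = 4.3972 in.
With β₁ = 0.807, c = a/β₁ = 4.3972/0.807 = 5.45 in.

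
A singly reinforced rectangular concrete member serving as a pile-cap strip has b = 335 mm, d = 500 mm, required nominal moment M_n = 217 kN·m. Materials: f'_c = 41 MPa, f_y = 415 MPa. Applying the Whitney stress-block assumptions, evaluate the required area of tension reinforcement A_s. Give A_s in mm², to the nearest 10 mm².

A_s ≈ 1090 mm²

With M_n = 0.85 f'_c a b (d − a/2), solve the quadratic for a:
a = d − √(d² − 2M_n/(0.85 f'_c b)) = 500 − √(500² − 2 × 217×10⁶/(0.85 × 41 × 335)) = 38.67 mm.
A_s = 0.85 f'_c a b / f_y = 0.85 × 41 × 38.67 × 335 / 415 = 1087.9 mm².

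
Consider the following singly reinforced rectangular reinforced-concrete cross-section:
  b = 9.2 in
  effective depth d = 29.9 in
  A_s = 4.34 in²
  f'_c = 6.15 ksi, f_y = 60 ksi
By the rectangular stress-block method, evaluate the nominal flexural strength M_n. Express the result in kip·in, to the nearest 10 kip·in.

T = A_s f_y = 4.34 × 60 = 260.4 kips.
a = T/(0.85 f'_c b) = 260.4/(0.85 × 6.15 × 9.2) = 5.415 in.
M_n = T(d − a/2) = 260.4 × (29.9 − 2.7075) = 7080.9 kip·in.

M_n ≈ 7080 kip·in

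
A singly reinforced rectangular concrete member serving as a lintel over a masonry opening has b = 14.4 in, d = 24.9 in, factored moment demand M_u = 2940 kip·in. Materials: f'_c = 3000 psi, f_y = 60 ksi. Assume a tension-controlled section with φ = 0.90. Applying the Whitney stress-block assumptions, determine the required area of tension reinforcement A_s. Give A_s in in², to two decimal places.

M_n = M_u/φ = 2940/0.90 = 3266.67 kip·in.
From M_n = 0.85 f'_c a b (d − a/2):
a = d − √(d² − 2M_n/(0.85 f'_c b)) = 24.9 − √(24.9² − 2 × 3266.67/(0.85 × 3 × 14.4)) = 3.874 in.
A_s = 0.85 f'_c a b / f_y = 0.85 × 3 × 3.874 × 14.4 / 60 = 2.371 in².

A_s ≈ 2.37 in²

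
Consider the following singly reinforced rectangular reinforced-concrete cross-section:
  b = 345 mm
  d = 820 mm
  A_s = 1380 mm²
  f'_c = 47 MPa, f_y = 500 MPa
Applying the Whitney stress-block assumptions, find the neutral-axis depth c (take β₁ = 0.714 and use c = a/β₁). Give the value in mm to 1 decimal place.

T = A_s f_y = 1380 × 500 = 690000 N = 690 kN.
Setting C = 0.85 f'_c a b equal to T: a = 690000/(0.85 × 47 × 345) = 50.063 mm.
With β₁ = 0.714, c = a/β₁ = 50.063/0.714 = 70.1 mm.

c ≈ 70.1 mm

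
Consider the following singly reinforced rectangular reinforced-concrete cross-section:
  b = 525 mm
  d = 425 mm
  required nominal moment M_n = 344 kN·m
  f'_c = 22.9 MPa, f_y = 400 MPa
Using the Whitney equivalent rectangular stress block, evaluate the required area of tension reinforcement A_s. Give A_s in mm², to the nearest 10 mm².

A_s ≈ 2260 mm²

With M_n = 0.85 f'_c a b (d − a/2), solve the quadratic for a:
a = d − √(d² − 2M_n/(0.85 f'_c b)) = 425 − √(425² − 2 × 344×10⁶/(0.85 × 22.9 × 525)) = 88.40 mm.
A_s = 0.85 f'_c a b / f_y = 0.85 × 22.9 × 88.40 × 525 / 400 = 2258.4 mm².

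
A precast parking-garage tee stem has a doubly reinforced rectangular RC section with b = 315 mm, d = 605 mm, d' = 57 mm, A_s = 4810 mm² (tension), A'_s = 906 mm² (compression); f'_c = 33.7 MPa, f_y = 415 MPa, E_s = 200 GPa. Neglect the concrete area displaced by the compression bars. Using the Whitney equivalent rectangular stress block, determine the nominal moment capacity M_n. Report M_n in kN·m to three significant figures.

Assume both tension and compression steel yield.
Net tension couple steel: A_s − A'_s = 3904 mm².
a = (A_s − A'_s) f_y / (0.85 f'_c b) = 1620160/(0.85 × 33.7 × 315) = 179.56 mm.
c = a/β₁ = 179.56/0.809 = 221.95 mm; ε'_s = 0.003(c − d')/c = 0.0022 ≥ f_y/E_s = 0.0021, so compression steel does yield.
M_n = (A_s − A'_s) f_y (d − a/2) + A'_s f_y (d − d') = [1620160 × (605 − 89.78) + 375990 × (605 − 57)] × 10⁻⁶ = 834.74 + 206.04 = 1040.78 kN·m.

M_n ≈ 1040 kN·m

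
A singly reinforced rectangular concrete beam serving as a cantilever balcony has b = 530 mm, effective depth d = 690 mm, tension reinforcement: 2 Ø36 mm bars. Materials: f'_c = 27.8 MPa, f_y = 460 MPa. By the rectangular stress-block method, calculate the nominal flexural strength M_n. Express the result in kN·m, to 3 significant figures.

A_s = 2 × 1018 = 2036 mm².
T = A_s f_y = 2036 × 460 = 936560 N = 936.56 kN.
From C = T: a = T/(0.85 f'_c b) = 936560/(0.85 × 27.8 × 530) = 74.78 mm.
M_n = T(d − a/2) = 936.56 kN × (690 − 37.39) mm = 611.21 kN·m.

M_n ≈ 611 kN·m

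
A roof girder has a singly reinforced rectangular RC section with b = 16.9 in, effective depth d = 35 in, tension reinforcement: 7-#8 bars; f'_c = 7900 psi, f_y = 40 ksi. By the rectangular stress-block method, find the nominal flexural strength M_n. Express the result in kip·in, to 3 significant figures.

A_s = 7 × 0.79 = 5.53 in².
T = A_s f_y = 5.53 × 40 = 221.2 kips.
a = T/(0.85 f'_c b) = 221.2/(0.85 × 7.9 × 16.9) = 1.949 in.
M_n = T(d − a/2) = 221.2 × (35 − 0.9745) = 7526.4 kip·in.

M_n ≈ 7530 kip·in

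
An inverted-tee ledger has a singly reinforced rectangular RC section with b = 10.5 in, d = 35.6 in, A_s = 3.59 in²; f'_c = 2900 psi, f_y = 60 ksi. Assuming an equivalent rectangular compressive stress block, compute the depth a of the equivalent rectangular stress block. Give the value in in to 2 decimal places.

T = A_s f_y = 3.59 × 60 = 215.4 kips.
a = T/(0.85 f'_c b) = 215.4/(0.85 × 2.9 × 10.5) = 8.32 in.

a ≈ 8.32 in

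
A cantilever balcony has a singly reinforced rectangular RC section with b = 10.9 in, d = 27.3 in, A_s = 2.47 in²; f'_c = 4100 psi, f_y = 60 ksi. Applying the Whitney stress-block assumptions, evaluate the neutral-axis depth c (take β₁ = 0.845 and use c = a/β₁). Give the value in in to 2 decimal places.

T = A_s f_y = 2.47 × 60 = 148.2 kips.
a = T/(0.85 f'_c b) = 148.2/(0.85 × 4.1 × 10.9) = 3.9014 in.
With β₁ = 0.845, c = a/β₁ = 3.9014/0.845 = 4.62 in.

c ≈ 4.62 in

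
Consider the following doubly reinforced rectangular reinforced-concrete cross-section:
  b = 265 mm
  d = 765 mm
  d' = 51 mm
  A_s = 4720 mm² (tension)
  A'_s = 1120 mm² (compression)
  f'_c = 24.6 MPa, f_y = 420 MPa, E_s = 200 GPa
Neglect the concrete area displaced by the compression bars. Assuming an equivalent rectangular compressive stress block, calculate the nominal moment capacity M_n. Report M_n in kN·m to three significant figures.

M_n ≈ 1290 kN·m

Assume both tension and compression steel yield.
Net tension couple steel: A_s − A'_s = 3600 mm².
a = (A_s − A'_s) f_y / (0.85 f'_c b) = 1512000/(0.85 × 24.6 × 265) = 272.87 mm.
c = a/β₁ = 272.87/0.85 = 321.02 mm; ε'_s = 0.003(c − d')/c = 0.0025 ≥ f_y/E_s = 0.0021, so compression steel does yield.
M_n = (A_s − A'_s) f_y (d − a/2) + A'_s f_y (d − d') = [1512000 × (765 − 136.435) + 470400 × (765 − 51)] × 10⁻⁶ = 950.39 + 335.87 = 1286.26 kN·m.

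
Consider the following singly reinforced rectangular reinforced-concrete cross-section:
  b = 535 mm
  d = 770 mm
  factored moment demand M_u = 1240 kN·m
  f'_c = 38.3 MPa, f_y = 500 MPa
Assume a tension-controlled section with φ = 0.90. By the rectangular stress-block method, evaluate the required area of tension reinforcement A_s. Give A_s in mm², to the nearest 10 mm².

A_s ≈ 3860 mm²

M_n = M_u/φ = 1240/0.90 = 1377.78 kN·m.
With M_n = 0.85 f'_c a b (d − a/2), solve the quadratic for a:
a = d − √(d² − 2M_n/(0.85 f'_c b)) = 770 − √(770² − 2 × 1377.78×10⁶/(0.85 × 38.3 × 535)) = 110.69 mm.
A_s = 0.85 f'_c a b / f_y = 0.85 × 38.3 × 110.69 × 535 / 500 = 3855.8 mm².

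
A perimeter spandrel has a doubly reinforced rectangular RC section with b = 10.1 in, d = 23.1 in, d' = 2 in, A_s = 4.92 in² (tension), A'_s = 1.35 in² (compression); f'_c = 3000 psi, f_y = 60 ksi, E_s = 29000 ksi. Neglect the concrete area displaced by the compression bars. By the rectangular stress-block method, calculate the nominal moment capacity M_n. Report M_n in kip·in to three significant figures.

Assume both steels yield.
a = (A_s − A'_s) f_y/(0.85 f'_c b) = (4.92 − 1.35) × 60/(0.85 × 3 × 10.1) = 8.317 in.
c = a/β₁ = 8.317/0.85 = 9.785 in; ε'_s = 0.003(c − d')/c = 0.0024 ≥ ε_y = 0.0021, so the compression steel yields.
M_n = (A_s − A'_s) f_y (d − a/2) + A'_s f_y (d − d') = 214.2 × (23.1 − 4.1585) + 81 × (23.1 − 2) = 4057.3 + 1709.1 = 5766.4 kip·in.

M_n ≈ 5770 kip·in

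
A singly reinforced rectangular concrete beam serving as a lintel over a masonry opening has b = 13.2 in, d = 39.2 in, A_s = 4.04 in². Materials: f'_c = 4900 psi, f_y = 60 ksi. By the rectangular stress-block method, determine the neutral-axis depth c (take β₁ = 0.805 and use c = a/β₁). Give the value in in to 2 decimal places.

c ≈ 5.48 in

T = A_s f_y = 4.04 × 60 = 242.4 kips.
a = T/(0.85 f'_c b) = 242.4/(0.85 × 4.9 × 13.2) = 4.4090 in.
With β₁ = 0.805, c = a/β₁ = 4.4090/0.805 = 5.48 in.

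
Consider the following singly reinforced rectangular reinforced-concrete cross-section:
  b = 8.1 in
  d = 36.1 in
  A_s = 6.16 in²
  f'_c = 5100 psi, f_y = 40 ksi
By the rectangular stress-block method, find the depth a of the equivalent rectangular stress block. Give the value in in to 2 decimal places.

T = A_s f_y = 6.16 × 40 = 246.4 kips.
a = T/(0.85 f'_c b) = 246.4/(0.85 × 5.1 × 8.1) = 7.02 in.

a ≈ 7.02 in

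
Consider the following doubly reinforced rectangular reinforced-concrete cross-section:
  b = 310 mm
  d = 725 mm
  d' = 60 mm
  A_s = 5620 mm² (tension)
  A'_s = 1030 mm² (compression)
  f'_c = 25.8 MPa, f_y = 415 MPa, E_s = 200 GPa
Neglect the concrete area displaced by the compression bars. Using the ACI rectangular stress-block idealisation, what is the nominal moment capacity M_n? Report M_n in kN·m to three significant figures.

Assume both tension and compression steel yield.
Net tension couple steel: A_s − A'_s = 4590 mm².
a = (A_s − A'_s) f_y / (0.85 f'_c b) = 1904850/(0.85 × 25.8 × 310) = 280.20 mm.
c = a/β₁ = 280.20/0.85 = 329.65 mm; ε'_s = 0.003(c − d')/c = 0.0025 ≥ f_y/E_s = 0.0021, so compression steel does yield.
M_n = (A_s − A'_s) f_y (d − a/2) + A'_s f_y (d − d') = [1904850 × (725 − 140.1) + 427450 × (725 − 60)] × 10⁻⁶ = 1114.15 + 284.25 = 1398.40 kN·m.

M_n ≈ 1400 kN·m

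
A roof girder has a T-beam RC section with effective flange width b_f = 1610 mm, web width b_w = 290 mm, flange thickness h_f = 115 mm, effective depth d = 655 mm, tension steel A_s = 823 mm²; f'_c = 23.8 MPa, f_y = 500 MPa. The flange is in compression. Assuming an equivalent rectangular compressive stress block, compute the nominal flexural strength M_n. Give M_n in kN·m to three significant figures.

M_n ≈ 267 kN·m

Tension: T = A_s f_y = 823 × 500 = 411500 N.
Try a within the flange: a = T/(0.85 f'_c b_f) = 411500/(0.85 × 23.8 × 1610) = 12.63 mm.
Since a = 12.63 ≤ h_f = 115 mm, the stress block lies entirely in the flange; analyse as a rectangular beam of width b_f.
M_n = T(d − a/2) = 411500 × (655 − 6.315) = 266.93 × 10⁶ N·mm.
M_n = 266.93 kN·m.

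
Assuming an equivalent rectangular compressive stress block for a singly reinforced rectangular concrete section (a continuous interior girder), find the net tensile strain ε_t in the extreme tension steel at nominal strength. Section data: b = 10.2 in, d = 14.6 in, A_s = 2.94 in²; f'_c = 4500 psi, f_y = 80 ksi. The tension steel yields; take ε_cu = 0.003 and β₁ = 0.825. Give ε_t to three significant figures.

a = A_s f_y/(0.85 f'_c b) = 6.028 in.
β₁ = 0.825, so c = a/β₁ = 6.028/0.825 = 7.307 in.
From the linear strain diagram with ε_cu = 0.003: ε_t = 0.003 (d − c)/c = 0.003 × (14.6 − 7.307)/7.307 = 0.00299.
ε_t < 0.004 — the section is over-reinforced for flexure under ACI limits.

ε_t ≈ 0.00299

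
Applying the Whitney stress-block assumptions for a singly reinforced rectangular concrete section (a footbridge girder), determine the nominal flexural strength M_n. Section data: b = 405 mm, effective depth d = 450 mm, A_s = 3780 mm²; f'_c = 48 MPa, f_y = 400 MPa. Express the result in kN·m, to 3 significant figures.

T = A_s f_y = 3780 × 400 = 1512000 N = 1512 kN.
From C = T: a = T/(0.85 f'_c b) = 1512000/(0.85 × 48 × 405) = 91.50 mm.
M_n = T(d − a/2) = 1512 kN × (450 − 45.75) mm = 611.23 kN·m.

M_n ≈ 611 kN·m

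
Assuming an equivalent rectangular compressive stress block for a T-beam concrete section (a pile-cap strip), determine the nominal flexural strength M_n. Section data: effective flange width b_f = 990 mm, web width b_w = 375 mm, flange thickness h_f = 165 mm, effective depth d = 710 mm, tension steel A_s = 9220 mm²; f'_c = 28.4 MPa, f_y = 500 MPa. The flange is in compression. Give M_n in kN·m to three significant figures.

M_n ≈ 2810 kN·m

Tension: T = A_s f_y = 9220 × 500 = 4610000 N.
Try a within the flange: a = T/(0.85 f'_c b_f) = 4610000/(0.85 × 28.4 × 990) = 192.90 mm.
a = 192.90 > h_f = 165 mm: the block extends into the web. Split into flange-overhang and web parts.
C_f = 0.85 f'_c (b_f − b_w) h_f = 0.85 × 28.4 × (990 − 375) × 165 = 2449607 N.
Remaining web compression depth: a_w = (T − C_f)/(0.85 f'_c b_w) = (4610000 − 2449607)/(0.85 × 28.4 × 375) = 238.65 mm.
M_n = C_f(d − h_f/2) + (T − C_f)(d − a_w/2) = 2449607 × (710 − 82.5) + 2160393 × (710 − 119.325) = 1537.13 + 1276.09 = 2813.22 × 10⁶ N·mm.
M_n = 2813.22 kN·m.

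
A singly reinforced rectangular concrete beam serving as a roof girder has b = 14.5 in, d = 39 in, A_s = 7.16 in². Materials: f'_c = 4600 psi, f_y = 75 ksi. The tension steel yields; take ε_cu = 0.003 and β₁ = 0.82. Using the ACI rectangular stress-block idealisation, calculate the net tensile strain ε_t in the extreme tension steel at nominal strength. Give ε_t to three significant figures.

a = A_s f_y/(0.85 f'_c b) = 9.472 in.
β₁ = 0.82, so c = a/β₁ = 9.472/0.82 = 11.551 in.
From the linear strain diagram with ε_cu = 0.003: ε_t = 0.003 (d − c)/c = 0.003 × (39 − 11.551)/11.551 = 0.00713.
Since ε_t ≥ 0.005, the section is tension-controlled.

ε_t ≈ 0.00713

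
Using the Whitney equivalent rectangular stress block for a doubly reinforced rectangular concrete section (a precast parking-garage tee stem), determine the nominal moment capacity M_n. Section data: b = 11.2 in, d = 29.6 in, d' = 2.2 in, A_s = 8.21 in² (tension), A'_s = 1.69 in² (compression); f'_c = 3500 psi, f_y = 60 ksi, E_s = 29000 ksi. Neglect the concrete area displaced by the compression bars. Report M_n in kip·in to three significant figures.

Assume both steels yield.
a = (A_s − A'_s) f_y/(0.85 f'_c b) = (8.21 − 1.69) × 60/(0.85 × 3.5 × 11.2) = 11.741 in.
c = a/β₁ = 11.741/0.85 = 13.813 in; ε'_s = 0.003(c − d')/c = 0.0025 ≥ ε_y = 0.0021, so the compression steel yields.
M_n = (A_s − A'_s) f_y (d − a/2) + A'_s f_y (d − d') = 391.2 × (29.6 − 5.8705) + 101.4 × (29.6 − 2.2) = 9283.0 + 2778.4 = 12061.4 kip·in.

M_n ≈ 12100 kip·in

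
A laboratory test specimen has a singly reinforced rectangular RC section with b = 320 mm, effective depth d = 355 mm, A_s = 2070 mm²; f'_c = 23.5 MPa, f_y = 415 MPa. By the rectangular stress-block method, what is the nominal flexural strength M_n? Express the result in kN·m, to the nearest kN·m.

T = A_s f_y = 2070 × 415 = 859050 N = 859.05 kN.
From C = T: a = T/(0.85 f'_c b) = 859050/(0.85 × 23.5 × 320) = 134.39 mm.
M_n = T(d − a/2) = 859.05 kN × (355 − 67.195) mm = 247.24 kN·m.

M_n ≈ 247 kN·m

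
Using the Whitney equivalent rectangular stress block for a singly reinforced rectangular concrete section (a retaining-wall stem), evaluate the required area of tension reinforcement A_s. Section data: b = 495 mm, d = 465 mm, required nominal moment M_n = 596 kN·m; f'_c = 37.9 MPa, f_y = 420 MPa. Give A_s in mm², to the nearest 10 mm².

With M_n = 0.85 f'_c a b (d − a/2), solve the quadratic for a:
a = d − √(d² − 2M_n/(0.85 f'_c b)) = 465 − √(465² − 2 × 596×10⁶/(0.85 × 37.9 × 495)) = 88.87 mm.
A_s = 0.85 f'_c a b / f_y = 0.85 × 37.9 × 88.87 × 495 / 420 = 3374.2 mm².

A_s ≈ 3370 mm²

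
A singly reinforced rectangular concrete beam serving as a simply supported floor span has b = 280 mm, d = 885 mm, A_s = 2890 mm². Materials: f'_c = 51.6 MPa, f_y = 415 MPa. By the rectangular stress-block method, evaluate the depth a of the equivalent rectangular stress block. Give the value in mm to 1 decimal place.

a ≈ 97.7 mm

T = A_s f_y = 2890 × 415 = 1199350 N = 1199.35 kN.
Setting C = 0.85 f'_c a b equal to T: a = 1199350/(0.85 × 51.6 × 280) = 97.7 mm.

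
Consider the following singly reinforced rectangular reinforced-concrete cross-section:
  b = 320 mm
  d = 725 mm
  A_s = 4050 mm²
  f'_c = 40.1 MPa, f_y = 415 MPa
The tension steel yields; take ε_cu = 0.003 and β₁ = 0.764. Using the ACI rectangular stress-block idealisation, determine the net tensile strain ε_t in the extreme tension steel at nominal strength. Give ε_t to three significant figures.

a = A_s f_y/(0.85 f'_c b) = 154.10 mm.
β₁ = 0.764, so c = a/β₁ = 154.10/0.764 = 201.70 mm.
From the linear strain diagram with ε_cu = 0.003: ε_t = 0.003 (d − c)/c = 0.003 × (725 − 201.70)/201.70 = 0.00778.
Since ε_t ≥ 0.005, the section is tension-controlled.

ε_t ≈ 0.00778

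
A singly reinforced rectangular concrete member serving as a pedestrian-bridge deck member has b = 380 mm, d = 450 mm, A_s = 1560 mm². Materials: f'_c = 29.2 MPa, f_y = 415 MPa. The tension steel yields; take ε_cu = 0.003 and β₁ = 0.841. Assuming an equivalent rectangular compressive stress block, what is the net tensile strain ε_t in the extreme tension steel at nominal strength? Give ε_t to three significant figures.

a = A_s f_y/(0.85 f'_c b) = 68.64 mm.
β₁ = 0.841, so c = a/β₁ = 68.64/0.841 = 81.62 mm.
From the linear strain diagram with ε_cu = 0.003: ε_t = 0.003 (d − c)/c = 0.003 × (450 − 81.62)/81.62 = 0.0135.
Since ε_t ≥ 0.005, the section is tension-controlled.

ε_t ≈ 0.0135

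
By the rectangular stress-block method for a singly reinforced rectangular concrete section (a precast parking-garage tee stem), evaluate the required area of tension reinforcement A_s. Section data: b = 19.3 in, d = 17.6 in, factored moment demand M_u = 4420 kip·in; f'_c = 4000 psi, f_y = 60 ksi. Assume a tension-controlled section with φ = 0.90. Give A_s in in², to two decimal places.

A_s ≈ 5.41 in²

M_n = M_u/φ = 4420/0.90 = 4911.11 kip·in.
From M_n = 0.85 f'_c a b (d − a/2):
a = d − √(d² − 2M_n/(0.85 f'_c b)) = 17.6 − √(17.6² − 2 × 4911.11/(0.85 × 4 × 19.3)) = 4.948 in.
A_s = 0.85 f'_c a b / f_y = 0.85 × 4 × 4.948 × 19.3 / 60 = 5.411 in².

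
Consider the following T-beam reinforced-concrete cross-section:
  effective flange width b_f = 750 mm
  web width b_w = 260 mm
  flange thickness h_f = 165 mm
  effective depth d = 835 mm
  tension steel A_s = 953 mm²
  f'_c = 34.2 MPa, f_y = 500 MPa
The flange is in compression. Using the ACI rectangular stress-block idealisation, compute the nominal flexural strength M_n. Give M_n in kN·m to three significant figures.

M_n ≈ 393 kN·m

Tension: T = A_s f_y = 953 × 500 = 476500 N.
Try a within the flange: a = T/(0.85 f'_c b_f) = 476500/(0.85 × 34.2 × 750) = 21.86 mm.
Since a = 21.86 ≤ h_f = 165 mm, the stress block lies entirely in the flange; analyse as a rectangular beam of width b_f.
M_n = T(d − a/2) = 476500 × (835 − 10.93) = 392.67 × 10⁶ N·mm.
M_n = 392.67 kN·m.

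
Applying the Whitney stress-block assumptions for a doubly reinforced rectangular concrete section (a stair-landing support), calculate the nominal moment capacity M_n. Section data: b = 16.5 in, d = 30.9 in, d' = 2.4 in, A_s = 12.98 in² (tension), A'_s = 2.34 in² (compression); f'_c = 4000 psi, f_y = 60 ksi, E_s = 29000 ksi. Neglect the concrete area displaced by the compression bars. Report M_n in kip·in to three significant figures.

Assume both steels yield.
a = (A_s − A'_s) f_y/(0.85 f'_c b) = (12.98 − 2.34) × 60/(0.85 × 4 × 16.5) = 11.380 in.
c = a/β₁ = 11.380/0.85 = 13.388 in; ε'_s = 0.003(c − d')/c = 0.0025 ≥ ε_y = 0.0021, so the compression steel yields.
M_n = (A_s − A'_s) f_y (d − a/2) + A'_s f_y (d − d') = 638.4 × (30.9 − 5.69) + 140.4 × (30.9 − 2.4) = 16094.1 + 4001.4 = 20095.5 kip·in.

M_n ≈ 20100 kip·in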